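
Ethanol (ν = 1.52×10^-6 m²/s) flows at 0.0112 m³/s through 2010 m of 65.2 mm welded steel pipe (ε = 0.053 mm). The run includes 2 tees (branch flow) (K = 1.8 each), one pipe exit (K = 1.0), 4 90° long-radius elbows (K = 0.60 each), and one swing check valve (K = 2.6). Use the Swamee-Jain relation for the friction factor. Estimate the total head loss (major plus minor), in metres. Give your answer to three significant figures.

V = 4Q/(πD²) = 3.355 m/s; V²/2g = 0.5735 m
Re = 1.44×10^5, ε/D = 8.13×10^-4 → f = 0.02094 (Swamee-Jain)
Major: h_f = f(L/D)·V²/2g = 0.02094·30828·0.5735 = 370.2 m
Minor: ΣK = 9.60; h_m = ΣK·V²/2g = 5.506 m
Total H_L = 370.2 + 5.506 = 375.7 m

H_L ≈ 376 m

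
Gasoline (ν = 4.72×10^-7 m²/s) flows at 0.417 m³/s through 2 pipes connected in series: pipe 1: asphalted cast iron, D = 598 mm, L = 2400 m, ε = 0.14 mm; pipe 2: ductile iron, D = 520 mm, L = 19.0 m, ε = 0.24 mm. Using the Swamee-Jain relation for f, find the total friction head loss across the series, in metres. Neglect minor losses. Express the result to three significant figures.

H ≈ 6.77 m

Pipe 1: V = 1.485 m/s, Re = 1.88×10^6, ε/D = 2.34×10^-4, f = 0.01474, h_1 = f(L/D)V²/2g = 6.648 m
Pipe 2: V = 1.964 m/s, Re = 2.16×10^6, ε/D = 4.62×10^-4, f = 0.01673, h_2 = f(L/D)V²/2g = 0.1201 m
Series → Q common, losses add: H = Σh = 6.768 m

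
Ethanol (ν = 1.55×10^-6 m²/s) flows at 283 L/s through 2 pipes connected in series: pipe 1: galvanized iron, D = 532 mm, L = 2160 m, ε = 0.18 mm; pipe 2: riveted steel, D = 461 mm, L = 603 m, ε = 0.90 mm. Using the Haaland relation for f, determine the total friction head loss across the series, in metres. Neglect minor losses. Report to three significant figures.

H ≈ 10.1 m

Pipe 1: V = 1.273 m/s, Re = 4.37×10^5, ε/D = 3.38×10^-4, f = 0.01659, h_1 = f(L/D)V²/2g = 5.566 m
Pipe 2: V = 1.695 m/s, Re = 5.04×10^5, ε/D = 0.00195, f = 0.02364, h_2 = f(L/D)V²/2g = 4.531 m
Series → Q common, losses add: H = Σh = 10.10 m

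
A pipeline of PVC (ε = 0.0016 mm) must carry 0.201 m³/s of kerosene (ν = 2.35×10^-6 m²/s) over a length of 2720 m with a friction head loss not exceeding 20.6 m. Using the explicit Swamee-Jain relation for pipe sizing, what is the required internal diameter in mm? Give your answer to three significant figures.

D ≈ 369 mm

Swamee-Jain (Type III): D = 0.66·[ε^1.25·(LQ²/(gh_f))^4.75 + ν·Q^9.4·(L/(gh_f))^5.2]^0.04
LQ²/(gh_f) = 0.5438; L/(gh_f) = 13.46
Term 1 = ε^1.25·(…)^4.75 = 3.15×10^-9; Term 2 = ν·Q^9.4·(…)^5.2 = 4.92×10^-7
D = 0.66·(3.15×10^-9 + 4.92×10^-7)^0.04 = 0.3693 m = 369 mm
Check: V = 1.88 m/s, Re = 2.95×10^5, f = 0.01447, h_f = 19.1 m ≈ 20.6 m ✓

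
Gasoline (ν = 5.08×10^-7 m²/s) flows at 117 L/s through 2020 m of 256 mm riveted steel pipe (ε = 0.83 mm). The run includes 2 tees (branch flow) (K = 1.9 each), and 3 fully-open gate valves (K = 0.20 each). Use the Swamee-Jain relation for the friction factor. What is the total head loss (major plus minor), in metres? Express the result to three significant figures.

V = 4Q/(πD²) = 2.273 m/s; V²/2g = 0.2633 m
Re = 1.15×10^6, ε/D = 0.00324 → f = 0.02692 (Swamee-Jain)
Major: h_f = f(L/D)·V²/2g = 0.02692·7891·0.2633 = 55.94 m
Minor: ΣK = 4.40; h_m = ΣK·V²/2g = 1.159 m
Total H_L = 55.94 + 1.159 = 57.10 m

H_L ≈ 57.1 m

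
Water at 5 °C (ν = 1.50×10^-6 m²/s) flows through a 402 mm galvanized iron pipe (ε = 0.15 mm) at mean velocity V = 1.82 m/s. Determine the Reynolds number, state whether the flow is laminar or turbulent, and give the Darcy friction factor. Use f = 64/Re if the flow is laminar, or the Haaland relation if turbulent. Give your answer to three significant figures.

Re ≈ 4.88×10^5; turbulent; f ≈ 0.0167

Re = VD/ν = 1.820·0.402/1.50×10^-6 = 4.88×10^5
Re > 4000 → turbulent; ε/D = 3.73×10^-4
Haaland: f = 0.01674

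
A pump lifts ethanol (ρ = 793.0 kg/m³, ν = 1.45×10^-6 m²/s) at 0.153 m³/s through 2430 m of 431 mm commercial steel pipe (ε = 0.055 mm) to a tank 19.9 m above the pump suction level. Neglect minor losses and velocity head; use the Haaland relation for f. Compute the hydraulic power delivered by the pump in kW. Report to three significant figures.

V = 4Q/(πD²) = 1.049 m/s; Re = 3.12×10^5; ε/D = 1.28×10^-4; f = 0.01539
h_f = f(L/D)V²/2g = 4.864 m
Total head H = z + h_f = 19.9 + 4.864 = 24.76 m
P_hyd = ρgQH = 793.0·9.81·0.153·24.76 = 29.48 kW

P_hyd ≈ 29.5 kW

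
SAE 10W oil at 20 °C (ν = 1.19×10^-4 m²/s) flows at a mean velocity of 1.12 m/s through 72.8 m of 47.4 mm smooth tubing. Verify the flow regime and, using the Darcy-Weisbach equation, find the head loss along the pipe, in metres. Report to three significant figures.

h_f ≈ 14.1 m

Re = VD/ν = 1.12·0.04740/1.19×10^-4 = 446 → laminar (Re < 2300)
f = 64/Re = 0.1435
h_f = f(L/D)V²/(2g) = 0.1435·(72.8/0.04740)·1.12²/(2·9.81) = 14.09 m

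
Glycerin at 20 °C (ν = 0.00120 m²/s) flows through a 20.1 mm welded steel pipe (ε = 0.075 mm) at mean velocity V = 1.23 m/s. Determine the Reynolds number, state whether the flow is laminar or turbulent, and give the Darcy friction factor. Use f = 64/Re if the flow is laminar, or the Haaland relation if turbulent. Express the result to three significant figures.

Re = VD/ν = 1.230·0.0201/0.00120 = 20.6
Re < 2300 → laminar → f = 64/Re = 3.106

Re ≈ 20.6; laminar; f = 64/Re ≈ 3.11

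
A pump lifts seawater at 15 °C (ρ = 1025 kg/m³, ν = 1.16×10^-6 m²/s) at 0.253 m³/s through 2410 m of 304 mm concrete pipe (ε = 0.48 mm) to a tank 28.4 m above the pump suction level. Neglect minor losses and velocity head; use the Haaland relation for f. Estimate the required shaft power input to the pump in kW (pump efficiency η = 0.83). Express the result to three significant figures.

V = 4Q/(πD²) = 3.486 m/s; Re = 9.13×10^5; ε/D = 0.00158; f = 0.02227
h_f = f(L/D)V²/2g = 109.3 m
Total head H = z + h_f = 28.4 + 109.3 = 137.7 m
P_hyd = ρgQH = 1025·9.81·0.253·137.7 = 350.4 kW
P_shaft = P_hyd/η = 350.4/0.83 = 422.1 kW

P_shaft ≈ 422 kW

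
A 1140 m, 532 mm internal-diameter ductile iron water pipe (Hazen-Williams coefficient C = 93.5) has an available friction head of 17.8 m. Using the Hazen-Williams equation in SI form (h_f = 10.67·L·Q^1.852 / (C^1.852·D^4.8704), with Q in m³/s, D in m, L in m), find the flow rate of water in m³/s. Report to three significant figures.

Rearranging: Q = [h_f·C^1.852·D^4.8704 / (10.67·L)]^(1/1.852)
Q = [17.8·93.5^1.852·0.532^4.8704 / (10.67·1140)]^0.540 = 0.5241 m³/s

Q ≈ 0.524 m³/s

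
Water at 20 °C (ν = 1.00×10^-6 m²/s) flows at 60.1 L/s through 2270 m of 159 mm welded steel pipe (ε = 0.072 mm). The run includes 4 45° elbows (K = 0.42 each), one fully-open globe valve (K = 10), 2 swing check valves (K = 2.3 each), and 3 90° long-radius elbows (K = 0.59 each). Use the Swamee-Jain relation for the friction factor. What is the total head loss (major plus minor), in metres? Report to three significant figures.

H_L ≈ 125 m

V = 4Q/(πD²) = 3.027 m/s; V²/2g = 0.4670 m
Re = 4.81×10^5, ε/D = 4.53×10^-4 → f = 0.01751 (Swamee-Jain)
Major: h_f = f(L/D)·V²/2g = 0.01751·14277·0.4670 = 116.7 m
Minor: ΣK = 18.1; h_m = ΣK·V²/2g = 8.429 m
Total H_L = 116.7 + 8.429 = 125.2 m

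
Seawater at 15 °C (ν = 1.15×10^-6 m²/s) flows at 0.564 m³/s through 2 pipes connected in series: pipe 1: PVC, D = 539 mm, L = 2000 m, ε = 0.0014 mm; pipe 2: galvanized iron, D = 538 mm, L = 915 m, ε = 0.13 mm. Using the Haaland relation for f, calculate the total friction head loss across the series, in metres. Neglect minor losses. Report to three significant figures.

H ≈ 21.1 m

Pipe 1: V = 2.472 m/s, Re = 1.16×10^6, ε/D = 2.60×10^-6, f = 0.01135, h_1 = f(L/D)V²/2g = 13.12 m
Pipe 2: V = 2.481 m/s, Re = 1.16×10^6, ε/D = 2.42×10^-4, f = 0.01495, h_2 = f(L/D)V²/2g = 7.975 m
Series → Q common, losses add: H = Σh = 21.09 m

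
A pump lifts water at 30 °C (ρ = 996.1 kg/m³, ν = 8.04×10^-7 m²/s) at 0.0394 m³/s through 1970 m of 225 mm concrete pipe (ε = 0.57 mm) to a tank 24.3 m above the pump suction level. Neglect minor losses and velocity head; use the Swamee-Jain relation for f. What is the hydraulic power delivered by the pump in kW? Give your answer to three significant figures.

P_hyd ≈ 13.7 kW

V = 4Q/(πD²) = 0.9909 m/s; Re = 2.77×10^5; ε/D = 0.00253; f = 0.02567
h_f = f(L/D)V²/2g = 11.25 m
Total head H = z + h_f = 24.3 + 11.25 = 35.55 m
P_hyd = ρgQH = 996.1·9.81·0.0394·35.55 = 13.69 kW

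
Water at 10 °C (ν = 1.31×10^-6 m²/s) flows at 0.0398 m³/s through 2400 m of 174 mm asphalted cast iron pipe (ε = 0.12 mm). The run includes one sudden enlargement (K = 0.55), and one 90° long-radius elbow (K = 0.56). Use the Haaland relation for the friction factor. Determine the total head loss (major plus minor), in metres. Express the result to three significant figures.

H_L ≈ 38.4 m

V = 4Q/(πD²) = 1.674 m/s; V²/2g = 0.1428 m
Re = 2.22×10^5, ε/D = 6.90×10^-4 → f = 0.01944 (Haaland)
Major: h_f = f(L/D)·V²/2g = 0.01944·13793·0.1428 = 38.28 m
Minor: ΣK = 1.11; h_m = ΣK·V²/2g = 0.1585 m
Total H_L = 38.28 + 0.1585 = 38.44 m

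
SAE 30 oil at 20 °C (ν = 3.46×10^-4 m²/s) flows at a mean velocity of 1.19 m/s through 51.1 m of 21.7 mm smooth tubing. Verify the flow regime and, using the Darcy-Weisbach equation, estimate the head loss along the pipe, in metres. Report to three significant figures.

Re = VD/ν = 1.19·0.02170/3.46×10^-4 = 74.6 → laminar (Re < 2300)
f = 64/Re = 0.8575
h_f = f(L/D)V²/(2g) = 0.8575·(51.1/0.02170)·1.19²/(2·9.81) = 145.7 m

h_f ≈ 146 m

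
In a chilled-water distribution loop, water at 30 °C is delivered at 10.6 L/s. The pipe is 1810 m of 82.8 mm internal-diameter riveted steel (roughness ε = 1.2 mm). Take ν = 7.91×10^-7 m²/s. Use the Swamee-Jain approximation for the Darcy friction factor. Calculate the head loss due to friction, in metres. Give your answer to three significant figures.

h_f ≈ 188 m

V = 4Q/(πD²) = 4·0.0106/(π·0.0828²) = 1.969 m/s
Re = VD/ν = 1.969·0.0828/7.91×10^-7 = 2.06×10^5 → turbulent
ε/D = 1.2/82.8 = 0.0145
Swamee-Jain: f = 0.04352
h_f = f(L/D)V²/(2g) = 0.04352·(1810/0.0828)·1.969²/(2·9.81) = 187.9 m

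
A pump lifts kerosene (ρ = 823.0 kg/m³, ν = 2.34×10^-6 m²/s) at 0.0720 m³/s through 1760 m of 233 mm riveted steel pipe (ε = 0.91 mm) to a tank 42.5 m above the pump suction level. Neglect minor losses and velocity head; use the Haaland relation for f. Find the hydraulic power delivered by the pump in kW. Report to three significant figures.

V = 4Q/(πD²) = 1.689 m/s; Re = 1.68×10^5; ε/D = 0.00391; f = 0.02887
h_f = f(L/D)V²/2g = 31.70 m
Total head H = z + h_f = 42.5 + 31.70 = 74.20 m
P_hyd = ρgQH = 823.0·9.81·0.0720·74.20 = 43.13 kW

P_hyd ≈ 43.1 kW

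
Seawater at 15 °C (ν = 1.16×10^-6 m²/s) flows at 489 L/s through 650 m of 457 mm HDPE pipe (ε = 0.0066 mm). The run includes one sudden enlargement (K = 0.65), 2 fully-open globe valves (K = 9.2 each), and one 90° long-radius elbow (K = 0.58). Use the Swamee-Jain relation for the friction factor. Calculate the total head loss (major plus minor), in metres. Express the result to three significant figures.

V = 4Q/(πD²) = 2.981 m/s; V²/2g = 0.4530 m
Re = 1.17×10^6, ε/D = 1.44×10^-5 → f = 0.01168 (Swamee-Jain)
Major: h_f = f(L/D)·V²/2g = 0.01168·1422·0.4530 = 7.528 m
Minor: ΣK = 19.6; h_m = ΣK·V²/2g = 8.892 m
Total H_L = 7.528 + 8.892 = 16.42 m

H_L ≈ 16.4 m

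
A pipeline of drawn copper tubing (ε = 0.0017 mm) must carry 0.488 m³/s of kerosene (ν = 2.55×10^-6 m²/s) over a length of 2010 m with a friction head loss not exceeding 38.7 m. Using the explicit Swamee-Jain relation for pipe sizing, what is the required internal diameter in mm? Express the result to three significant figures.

D ≈ 426 mm

Swamee-Jain (Type III): D = 0.66·[ε^1.25·(LQ²/(gh_f))^4.75 + ν·Q^9.4·(L/(gh_f))^5.2]^0.04
LQ²/(gh_f) = 1.261; L/(gh_f) = 5.294
Term 1 = ε^1.25·(…)^4.75 = 1.85×10^-7; Term 2 = ν·Q^9.4·(…)^5.2 = 1.74×10^-5
D = 0.66·(1.85×10^-7 + 1.74×10^-5)^0.04 = 0.4260 m = 426 mm
Check: V = 3.42 m/s, Re = 5.72×10^5, f = 0.01285, h_f = 36.2 m ≈ 38.7 m ✓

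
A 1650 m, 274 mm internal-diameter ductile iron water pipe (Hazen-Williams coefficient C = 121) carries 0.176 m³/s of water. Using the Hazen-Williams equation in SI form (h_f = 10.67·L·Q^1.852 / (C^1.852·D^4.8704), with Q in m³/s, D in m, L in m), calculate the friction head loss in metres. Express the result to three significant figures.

h_f = 10.67·1650·0.176^1.852 / (121^1.852·0.274^4.8704) = 53.63 m

h_f ≈ 53.6 m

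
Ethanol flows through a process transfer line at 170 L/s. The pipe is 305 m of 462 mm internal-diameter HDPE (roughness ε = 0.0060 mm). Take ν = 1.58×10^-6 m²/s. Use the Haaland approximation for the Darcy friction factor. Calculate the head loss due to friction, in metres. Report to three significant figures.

V = 4Q/(πD²) = 4·0.170/(π·0.462²) = 1.014 m/s
Re = VD/ν = 1.014·0.462/1.58×10^-6 = 2.97×10^5 → turbulent
ε/D = 0.0060/462 = 1.30×10^-5
Haaland: f = 0.01448
h_f = f(L/D)V²/(2g) = 0.01448·(305/0.462)·1.014²/(2·9.81) = 0.5010 m

h_f ≈ 0.501 m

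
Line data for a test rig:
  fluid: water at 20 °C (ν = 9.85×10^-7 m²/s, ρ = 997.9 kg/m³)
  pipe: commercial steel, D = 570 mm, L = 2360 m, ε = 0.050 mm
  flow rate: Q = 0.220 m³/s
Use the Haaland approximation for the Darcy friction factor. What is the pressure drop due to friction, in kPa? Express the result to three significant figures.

V = 4Q/(πD²) = 4·0.220/(π·0.570²) = 0.8622 m/s
Re = VD/ν = 0.8622·0.570/9.85×10^-7 = 4.99×10^5 → turbulent
ε/D = 0.050/570 = 8.77×10^-5
Haaland: f = 0.01413
h_f = f(L/D)V²/(2g) = 0.01413·(2360/0.570)·0.8622²/(2·9.81) = 2.216 m
Δp = ρg·h_f = 997.9·9.81·2.216 = 21.69 kPa

Δp ≈ 21.7 kPa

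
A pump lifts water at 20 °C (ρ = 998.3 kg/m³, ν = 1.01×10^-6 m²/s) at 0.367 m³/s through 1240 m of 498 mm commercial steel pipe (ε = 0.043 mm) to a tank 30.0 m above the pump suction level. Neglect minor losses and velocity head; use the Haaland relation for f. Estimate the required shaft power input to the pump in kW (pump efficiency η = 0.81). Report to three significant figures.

P_shaft ≈ 160 kW

V = 4Q/(πD²) = 1.884 m/s; Re = 9.29×10^5; ε/D = 8.63×10^-5; f = 0.01321
h_f = f(L/D)V²/2g = 5.950 m
Total head H = z + h_f = 30.0 + 5.950 = 35.95 m
P_hyd = ρgQH = 998.3·9.81·0.367·35.95 = 129.2 kW
P_shaft = P_hyd/η = 129.2/0.81 = 159.5 kW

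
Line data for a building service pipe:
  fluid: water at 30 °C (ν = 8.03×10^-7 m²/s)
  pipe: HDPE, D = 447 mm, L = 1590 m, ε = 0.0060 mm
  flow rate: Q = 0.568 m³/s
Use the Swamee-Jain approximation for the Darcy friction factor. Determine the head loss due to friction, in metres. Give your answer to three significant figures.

h_f ≈ 25.8 m

V = 4Q/(πD²) = 4·0.568/(π·0.447²) = 3.619 m/s
Re = VD/ν = 3.619·0.447/8.03×10^-7 = 2.01×10^6 → turbulent
ε/D = 0.0060/447 = 1.34×10^-5
Swamee-Jain: f = 0.01084
h_f = f(L/D)V²/(2g) = 0.01084·(1590/0.447)·3.619²/(2·9.81) = 25.75 m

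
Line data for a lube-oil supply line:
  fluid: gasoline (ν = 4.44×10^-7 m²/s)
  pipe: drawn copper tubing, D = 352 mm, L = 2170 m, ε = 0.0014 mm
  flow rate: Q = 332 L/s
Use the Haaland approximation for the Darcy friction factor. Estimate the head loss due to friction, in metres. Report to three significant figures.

V = 4Q/(πD²) = 4·0.332/(π·0.352²) = 3.412 m/s
Re = VD/ν = 3.412·0.352/4.44×10^-7 = 2.70×10^6 → turbulent
ε/D = 0.0014/352 = 3.98×10^-6
Haaland: f = 0.01000
h_f = f(L/D)V²/(2g) = 0.01000·(2170/0.352)·3.412²/(2·9.81) = 36.58 m

h_f ≈ 36.6 m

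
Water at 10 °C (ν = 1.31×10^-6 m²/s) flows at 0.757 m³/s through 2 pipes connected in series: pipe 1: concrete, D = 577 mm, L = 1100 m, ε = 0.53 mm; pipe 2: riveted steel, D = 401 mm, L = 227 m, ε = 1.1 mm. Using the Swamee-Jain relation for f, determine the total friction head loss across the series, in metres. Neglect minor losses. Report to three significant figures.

Pipe 1: V = 2.895 m/s, Re = 1.28×10^6, ε/D = 9.19×10^-4, f = 0.01957, h_1 = f(L/D)V²/2g = 15.94 m
Pipe 2: V = 5.994 m/s, Re = 1.83×10^6, ε/D = 0.00274, f = 0.02564, h_2 = f(L/D)V²/2g = 26.58 m
Series → Q common, losses add: H = Σh = 42.52 m

H ≈ 42.5 m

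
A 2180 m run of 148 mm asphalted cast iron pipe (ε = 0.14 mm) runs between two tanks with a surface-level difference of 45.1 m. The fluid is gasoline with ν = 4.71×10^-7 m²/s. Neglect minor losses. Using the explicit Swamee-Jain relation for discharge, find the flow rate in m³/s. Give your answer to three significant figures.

Q ≈ 0.0299 m³/s

Swamee-Jain (Type II): Q = -0.965·√(gD⁵h_f/L)·ln[ε/(3.7D) + √(3.17ν²L/(gD³h_f))]
√(gD⁵h_f/L) = √(9.81·0.148⁵·45.1/2180) = 0.003796
ε/(3.7D) = 2.56×10^-4; √(3.17ν²L/(gD³h_f)) = 3.27×10^-5
Q = -0.965·0.003796·ln(2.884×10^-4) = 0.02986 m³/s
Check: V = 1.74 m/s, Re = 5.45×10^5, f = 0.02006, h_f = 45.4 m ≈ 45.1 m ✓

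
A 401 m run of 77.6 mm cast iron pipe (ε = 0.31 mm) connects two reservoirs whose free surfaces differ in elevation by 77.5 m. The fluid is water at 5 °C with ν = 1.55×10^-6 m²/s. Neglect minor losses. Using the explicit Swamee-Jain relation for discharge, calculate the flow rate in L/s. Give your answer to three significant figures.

Swamee-Jain (Type II): Q = -0.965·√(gD⁵h_f/L)·ln[ε/(3.7D) + √(3.17ν²L/(gD³h_f))]
√(gD⁵h_f/L) = √(9.81·0.0776⁵·77.5/401) = 0.002310
ε/(3.7D) = 0.00108; √(3.17ν²L/(gD³h_f)) = 9.27×10^-5
Q = -0.965·0.002310·ln(0.001172) = 0.01504 m³/s
Check: V = 3.18 m/s, Re = 1.59×10^5, f = 0.02930, h_f = 78.1 m ≈ 77.5 m ✓

Q ≈ 15.0 L/s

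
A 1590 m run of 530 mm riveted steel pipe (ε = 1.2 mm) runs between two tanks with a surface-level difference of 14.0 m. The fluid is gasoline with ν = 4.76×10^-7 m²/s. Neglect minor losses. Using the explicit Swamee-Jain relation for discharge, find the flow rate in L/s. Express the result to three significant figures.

Q ≈ 428 L/s

Swamee-Jain (Type II): Q = -0.965·√(gD⁵h_f/L)·ln[ε/(3.7D) + √(3.17ν²L/(gD³h_f))]
√(gD⁵h_f/L) = √(9.81·0.530⁵·14.0/1590) = 0.06010
ε/(3.7D) = 6.12×10^-4; √(3.17ν²L/(gD³h_f)) = 7.47×10^-6
Q = -0.965·0.06010·ln(6.194×10^-4) = 0.4284 m³/s
Check: V = 1.94 m/s, Re = 2.16×10^6, f = 0.02433, h_f = 14.0 m ≈ 14.0 m ✓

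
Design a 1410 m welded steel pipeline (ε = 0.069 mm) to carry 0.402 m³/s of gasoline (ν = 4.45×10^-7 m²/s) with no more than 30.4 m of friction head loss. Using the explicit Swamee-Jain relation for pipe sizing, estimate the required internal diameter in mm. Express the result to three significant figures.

D ≈ 391 mm

Swamee-Jain (Type III): D = 0.66·[ε^1.25·(LQ²/(gh_f))^4.75 + ν·Q^9.4·(L/(gh_f))^5.2]^0.04
LQ²/(gh_f) = 0.7641; L/(gh_f) = 4.728
Term 1 = ε^1.25·(…)^4.75 = 1.75×10^-6; Term 2 = ν·Q^9.4·(…)^5.2 = 2.73×10^-7
D = 0.66·(1.75×10^-6 + 2.73×10^-7)^0.04 = 0.3907 m = 391 mm
Check: V = 3.35 m/s, Re = 2.94×10^6, f = 0.01385, h_f = 28.7 m ≈ 30.4 m ✓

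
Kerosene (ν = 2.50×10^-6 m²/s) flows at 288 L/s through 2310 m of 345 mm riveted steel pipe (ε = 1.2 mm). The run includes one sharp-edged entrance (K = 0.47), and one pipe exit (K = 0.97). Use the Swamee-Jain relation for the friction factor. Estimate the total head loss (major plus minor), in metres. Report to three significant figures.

V = 4Q/(πD²) = 3.081 m/s; V²/2g = 0.4838 m
Re = 4.25×10^5, ε/D = 0.00348 → f = 0.02769 (Swamee-Jain)
Major: h_f = f(L/D)·V²/2g = 0.02769·6696·0.4838 = 89.70 m
Minor: ΣK = 1.44; h_m = ΣK·V²/2g = 0.6966 m
Total H_L = 89.70 + 0.6966 = 90.39 m

H_L ≈ 90.4 m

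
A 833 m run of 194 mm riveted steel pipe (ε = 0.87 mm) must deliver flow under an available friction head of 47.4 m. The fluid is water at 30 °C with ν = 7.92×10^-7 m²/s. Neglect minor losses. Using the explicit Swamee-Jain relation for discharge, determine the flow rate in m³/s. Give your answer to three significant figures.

Swamee-Jain (Type II): Q = -0.965·√(gD⁵h_f/L)·ln[ε/(3.7D) + √(3.17ν²L/(gD³h_f))]
√(gD⁵h_f/L) = √(9.81·0.194⁵·47.4/833) = 0.01239
ε/(3.7D) = 0.00121; √(3.17ν²L/(gD³h_f)) = 2.21×10^-5
Q = -0.965·0.01239·ln(0.001234) = 0.08005 m³/s
Check: V = 2.71 m/s, Re = 6.63×10^5, f = 0.02963, h_f = 47.5 m ≈ 47.4 m ✓

Q ≈ 0.0800 m³/s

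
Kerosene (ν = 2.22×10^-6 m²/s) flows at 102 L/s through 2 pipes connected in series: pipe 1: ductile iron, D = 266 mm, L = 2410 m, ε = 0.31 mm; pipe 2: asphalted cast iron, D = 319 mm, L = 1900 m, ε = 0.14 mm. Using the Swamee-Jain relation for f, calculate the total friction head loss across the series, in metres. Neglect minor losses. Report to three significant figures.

Pipe 1: V = 1.835 m/s, Re = 2.20×10^5, ε/D = 0.00117, f = 0.02171, h_1 = f(L/D)V²/2g = 33.78 m
Pipe 2: V = 1.276 m/s, Re = 1.83×10^5, ε/D = 4.39×10^-4, f = 0.01876, h_2 = f(L/D)V²/2g = 9.278 m
Series → Q common, losses add: H = Σh = 43.05 m

H ≈ 43.1 m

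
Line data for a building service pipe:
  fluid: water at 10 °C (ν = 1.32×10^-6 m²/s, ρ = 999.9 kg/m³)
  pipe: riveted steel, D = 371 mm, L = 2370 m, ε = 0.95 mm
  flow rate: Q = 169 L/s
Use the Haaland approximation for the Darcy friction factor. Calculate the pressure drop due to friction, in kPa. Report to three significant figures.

V = 4Q/(πD²) = 4·0.169/(π·0.371²) = 1.563 m/s
Re = VD/ν = 1.563·0.371/1.32×10^-6 = 4.39×10^5 → turbulent
ε/D = 0.95/371 = 0.00256
Haaland: f = 0.02540
h_f = f(L/D)V²/(2g) = 0.02540·(2370/0.371)·1.563²/(2·9.81) = 20.21 m
Δp = ρg·h_f = 999.9·9.81·20.21 = 198.2 kPa

Δp ≈ 198 kPa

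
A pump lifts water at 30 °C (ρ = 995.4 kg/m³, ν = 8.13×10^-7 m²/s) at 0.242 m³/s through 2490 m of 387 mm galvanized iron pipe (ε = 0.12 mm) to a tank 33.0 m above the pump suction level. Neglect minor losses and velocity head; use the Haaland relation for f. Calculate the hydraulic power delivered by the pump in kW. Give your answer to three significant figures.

V = 4Q/(πD²) = 2.057 m/s; Re = 9.79×10^5; ε/D = 3.10×10^-4; f = 0.01570
h_f = f(L/D)V²/2g = 21.80 m
Total head H = z + h_f = 33.0 + 21.80 = 54.80 m
P_hyd = ρgQH = 995.4·9.81·0.242·54.80 = 129.5 kW

P_hyd ≈ 129 kW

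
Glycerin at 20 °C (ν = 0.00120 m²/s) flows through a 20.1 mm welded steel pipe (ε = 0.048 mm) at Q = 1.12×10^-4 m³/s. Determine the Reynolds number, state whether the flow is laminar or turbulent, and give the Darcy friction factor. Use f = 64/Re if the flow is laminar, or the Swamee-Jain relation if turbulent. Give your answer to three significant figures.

V = 4Q/(πD²) = 0.3530 m/s
Re = VD/ν = 0.3530·0.0201/0.00120 = 5.91
Re < 2300 → laminar → f = 64/Re = 10.83

Re ≈ 5.91; laminar; f = 64/Re ≈ 10.8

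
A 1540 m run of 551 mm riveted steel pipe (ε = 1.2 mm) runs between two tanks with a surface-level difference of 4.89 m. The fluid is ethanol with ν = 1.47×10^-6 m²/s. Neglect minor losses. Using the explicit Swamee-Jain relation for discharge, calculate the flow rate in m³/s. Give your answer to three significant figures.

Swamee-Jain (Type II): Q = -0.965·√(gD⁵h_f/L)·ln[ε/(3.7D) + √(3.17ν²L/(gD³h_f))]
√(gD⁵h_f/L) = √(9.81·0.551⁵·4.89/1540) = 0.03977
ε/(3.7D) = 5.89×10^-4; √(3.17ν²L/(gD³h_f)) = 3.63×10^-5
Q = -0.965·0.03977·ln(6.249×10^-4) = 0.2832 m³/s
Check: V = 1.19 m/s, Re = 4.45×10^5, f = 0.02447, h_f = 4.92 m ≈ 4.89 m ✓

Q ≈ 0.283 m³/s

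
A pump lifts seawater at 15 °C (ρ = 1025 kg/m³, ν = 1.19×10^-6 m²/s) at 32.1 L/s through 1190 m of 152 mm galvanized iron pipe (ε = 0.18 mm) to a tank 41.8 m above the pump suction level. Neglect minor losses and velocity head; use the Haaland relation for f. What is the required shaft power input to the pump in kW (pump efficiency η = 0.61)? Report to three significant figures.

P_shaft ≈ 36.3 kW

V = 4Q/(πD²) = 1.769 m/s; Re = 2.26×10^5; ε/D = 0.00118; f = 0.02150
h_f = f(L/D)V²/2g = 26.85 m
Total head H = z + h_f = 41.8 + 26.85 = 68.65 m
P_hyd = ρgQH = 1025·9.81·0.0321·68.65 = 22.16 kW
P_shaft = P_hyd/η = 22.16/0.61 = 36.32 kW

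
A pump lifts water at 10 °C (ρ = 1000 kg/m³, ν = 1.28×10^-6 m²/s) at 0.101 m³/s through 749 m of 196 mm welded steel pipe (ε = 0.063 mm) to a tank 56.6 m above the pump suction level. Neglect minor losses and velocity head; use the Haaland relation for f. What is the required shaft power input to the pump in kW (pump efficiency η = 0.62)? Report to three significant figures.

P_shaft ≈ 147 kW

V = 4Q/(πD²) = 3.347 m/s; Re = 5.13×10^5; ε/D = 3.21×10^-4; f = 0.01630
h_f = f(L/D)V²/2g = 35.58 m
Total head H = z + h_f = 56.6 + 35.58 = 92.18 m
P_hyd = ρgQH = 1000·9.81·0.101·92.18 = 91.33 kW
P_shaft = P_hyd/η = 91.33/0.62 = 147.3 kW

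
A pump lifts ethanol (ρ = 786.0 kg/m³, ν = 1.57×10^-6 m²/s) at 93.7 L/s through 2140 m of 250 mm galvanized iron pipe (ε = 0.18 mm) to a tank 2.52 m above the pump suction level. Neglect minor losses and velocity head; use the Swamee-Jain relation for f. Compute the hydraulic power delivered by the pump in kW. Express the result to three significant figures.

V = 4Q/(πD²) = 1.909 m/s; Re = 3.04×10^5; ε/D = 7.20×10^-4; f = 0.01948
h_f = f(L/D)V²/2g = 30.96 m
Total head H = z + h_f = 2.52 + 30.96 = 33.48 m
P_hyd = ρgQH = 786.0·9.81·0.0937·33.48 = 24.19 kW

P_hyd ≈ 24.2 kW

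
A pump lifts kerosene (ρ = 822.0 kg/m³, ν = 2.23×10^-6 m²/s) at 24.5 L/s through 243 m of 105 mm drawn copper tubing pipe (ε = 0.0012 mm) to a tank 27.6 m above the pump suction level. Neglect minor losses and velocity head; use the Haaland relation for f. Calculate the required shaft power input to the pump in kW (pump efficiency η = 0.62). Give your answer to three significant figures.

P_shaft ≈ 13.9 kW

V = 4Q/(πD²) = 2.829 m/s; Re = 1.33×10^5; ε/D = 1.14×10^-5; f = 0.01685
h_f = f(L/D)V²/2g = 15.92 m
Total head H = z + h_f = 27.6 + 15.92 = 43.52 m
P_hyd = ρgQH = 822.0·9.81·0.0245·43.52 = 8.597 kW
P_shaft = P_hyd/η = 8.597/0.62 = 13.87 kW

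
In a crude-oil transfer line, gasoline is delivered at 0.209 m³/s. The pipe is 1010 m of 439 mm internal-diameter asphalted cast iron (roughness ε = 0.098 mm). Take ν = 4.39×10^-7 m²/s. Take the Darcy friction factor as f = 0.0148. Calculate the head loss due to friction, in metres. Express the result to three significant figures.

h_f ≈ 3.31 m

V = 4Q/(πD²) = 4·0.209/(π·0.439²) = 1.381 m/s
h_f = f(L/D)V²/(2g) = 0.01480·(1010/0.439)·1.381²/(2·9.81) = 3.309 m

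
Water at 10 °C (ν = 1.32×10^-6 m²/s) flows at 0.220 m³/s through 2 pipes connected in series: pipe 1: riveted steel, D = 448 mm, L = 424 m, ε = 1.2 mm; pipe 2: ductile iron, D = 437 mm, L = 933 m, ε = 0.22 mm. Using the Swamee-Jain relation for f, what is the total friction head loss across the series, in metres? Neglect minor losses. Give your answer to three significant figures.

H ≈ 6.60 m

Pipe 1: V = 1.396 m/s, Re = 4.74×10^5, ε/D = 0.00268, f = 0.02578, h_1 = f(L/D)V²/2g = 2.422 m
Pipe 2: V = 1.467 m/s, Re = 4.86×10^5, ε/D = 5.03×10^-4, f = 0.01782, h_2 = f(L/D)V²/2g = 4.173 m
Series → Q common, losses add: H = Σh = 6.595 m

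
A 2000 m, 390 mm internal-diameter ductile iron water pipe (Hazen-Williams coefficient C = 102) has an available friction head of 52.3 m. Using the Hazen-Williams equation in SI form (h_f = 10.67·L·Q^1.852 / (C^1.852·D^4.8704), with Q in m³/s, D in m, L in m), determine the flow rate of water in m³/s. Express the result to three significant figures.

Rearranging: Q = [h_f·C^1.852·D^4.8704 / (10.67·L)]^(1/1.852)
Q = [52.3·102^1.852·0.390^4.8704 / (10.67·2000)]^0.540 = 0.3338 m³/s

Q ≈ 0.334 m³/s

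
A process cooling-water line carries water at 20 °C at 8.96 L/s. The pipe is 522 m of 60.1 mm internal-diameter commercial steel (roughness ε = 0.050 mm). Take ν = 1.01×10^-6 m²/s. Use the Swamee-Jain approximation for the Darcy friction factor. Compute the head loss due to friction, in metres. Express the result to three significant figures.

h_f ≈ 90.9 m

V = 4Q/(πD²) = 4·0.00896/(π·0.0601²) = 3.158 m/s
Re = VD/ν = 3.158·0.0601/1.01×10^-6 = 1.88×10^5 → turbulent
ε/D = 0.050/60.1 = 8.32×10^-4
Swamee-Jain: f = 0.02059
h_f = f(L/D)V²/(2g) = 0.02059·(522/0.0601)·3.158²/(2·9.81) = 90.93 m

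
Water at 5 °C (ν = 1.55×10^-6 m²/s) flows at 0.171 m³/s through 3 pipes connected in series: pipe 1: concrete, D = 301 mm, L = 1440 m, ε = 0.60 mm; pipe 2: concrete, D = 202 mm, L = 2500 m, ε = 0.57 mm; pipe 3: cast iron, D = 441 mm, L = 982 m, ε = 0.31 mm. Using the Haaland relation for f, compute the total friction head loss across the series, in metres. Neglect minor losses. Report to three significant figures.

Pipe 1: V = 2.403 m/s, Re = 4.67×10^5, ε/D = 0.00199, f = 0.02379, h_1 = f(L/D)V²/2g = 33.50 m
Pipe 2: V = 5.336 m/s, Re = 6.95×10^5, ε/D = 0.00282, f = 0.02596, h_2 = f(L/D)V²/2g = 466.2 m
Pipe 3: V = 1.120 m/s, Re = 3.19×10^5, ε/D = 7.03×10^-4, f = 0.01911, h_3 = f(L/D)V²/2g = 2.718 m
Series → Q common, losses add: H = Σh = 502.4 m

H ≈ 502 m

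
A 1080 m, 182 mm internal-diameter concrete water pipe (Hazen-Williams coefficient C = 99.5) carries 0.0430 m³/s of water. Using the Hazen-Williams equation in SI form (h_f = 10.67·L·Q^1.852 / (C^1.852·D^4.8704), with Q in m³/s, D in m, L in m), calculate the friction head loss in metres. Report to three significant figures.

h_f = 10.67·1080·0.0430^1.852 / (99.5^1.852·0.182^4.8704) = 27.20 m

h_f ≈ 27.2 m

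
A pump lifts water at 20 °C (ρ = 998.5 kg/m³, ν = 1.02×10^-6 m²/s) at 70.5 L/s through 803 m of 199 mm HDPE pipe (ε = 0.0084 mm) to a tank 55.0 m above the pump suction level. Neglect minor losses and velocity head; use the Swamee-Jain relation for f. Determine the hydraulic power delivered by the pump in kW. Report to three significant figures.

V = 4Q/(πD²) = 2.267 m/s; Re = 4.42×10^5; ε/D = 4.22×10^-5; f = 0.01398
h_f = f(L/D)V²/2g = 14.77 m
Total head H = z + h_f = 55.0 + 14.77 = 69.77 m
P_hyd = ρgQH = 998.5·9.81·0.0705·69.77 = 48.18 kW

P_hyd ≈ 48.2 kW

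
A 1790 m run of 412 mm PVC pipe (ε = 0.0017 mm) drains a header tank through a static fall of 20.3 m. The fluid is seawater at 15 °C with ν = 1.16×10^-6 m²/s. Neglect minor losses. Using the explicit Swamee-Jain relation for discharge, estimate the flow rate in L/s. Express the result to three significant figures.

Q ≈ 372 L/s

Swamee-Jain (Type II): Q = -0.965·√(gD⁵h_f/L)·ln[ε/(3.7D) + √(3.17ν²L/(gD³h_f))]
√(gD⁵h_f/L) = √(9.81·0.412⁵·20.3/1790) = 0.03634
ε/(3.7D) = 1.12×10^-6; √(3.17ν²L/(gD³h_f)) = 2.34×10^-5
Q = -0.965·0.03634·ln(2.453×10^-5) = 0.3723 m³/s
Check: V = 2.79 m/s, Re = 9.92×10^5, f = 0.01173, h_f = 20.2 m ≈ 20.3 m ✓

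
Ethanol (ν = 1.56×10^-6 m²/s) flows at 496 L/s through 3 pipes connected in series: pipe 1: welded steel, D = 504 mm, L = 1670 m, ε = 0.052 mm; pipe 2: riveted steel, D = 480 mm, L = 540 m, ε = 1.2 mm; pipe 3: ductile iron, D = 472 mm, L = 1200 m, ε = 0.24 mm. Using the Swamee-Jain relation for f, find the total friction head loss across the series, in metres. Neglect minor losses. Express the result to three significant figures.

H ≈ 43.4 m

Pipe 1: V = 2.486 m/s, Re = 8.03×10^5, ε/D = 1.03×10^-4, f = 0.01381, h_1 = f(L/D)V²/2g = 14.42 m
Pipe 2: V = 2.741 m/s, Re = 8.43×10^5, ε/D = 0.00250, f = 0.02514, h_2 = f(L/D)V²/2g = 10.83 m
Pipe 3: V = 2.835 m/s, Re = 8.58×10^5, ε/D = 5.08×10^-4, f = 0.01744, h_3 = f(L/D)V²/2g = 18.16 m
Series → Q common, losses add: H = Σh = 43.41 m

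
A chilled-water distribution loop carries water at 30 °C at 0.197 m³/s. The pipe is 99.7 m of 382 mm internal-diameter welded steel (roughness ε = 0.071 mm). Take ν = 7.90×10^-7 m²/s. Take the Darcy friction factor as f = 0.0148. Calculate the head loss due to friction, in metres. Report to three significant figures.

V = 4Q/(πD²) = 4·0.197/(π·0.382²) = 1.719 m/s
h_f = f(L/D)V²/(2g) = 0.01480·(99.7/0.382)·1.719²/(2·9.81) = 0.5817 m

h_f ≈ 0.582 m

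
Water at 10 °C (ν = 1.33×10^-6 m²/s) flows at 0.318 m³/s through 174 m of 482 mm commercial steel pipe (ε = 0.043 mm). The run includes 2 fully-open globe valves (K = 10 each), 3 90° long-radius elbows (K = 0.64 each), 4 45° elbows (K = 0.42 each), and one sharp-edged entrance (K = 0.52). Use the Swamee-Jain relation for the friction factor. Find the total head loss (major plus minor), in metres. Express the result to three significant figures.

V = 4Q/(πD²) = 1.743 m/s; V²/2g = 0.1548 m
Re = 6.32×10^5, ε/D = 8.92×10^-5 → f = 0.01396 (Swamee-Jain)
Major: h_f = f(L/D)·V²/2g = 0.01396·361.0·0.1548 = 0.7802 m
Minor: ΣK = 24.1; h_m = ΣK·V²/2g = 3.734 m
Total H_L = 0.7802 + 3.734 = 4.514 m

H_L ≈ 4.51 m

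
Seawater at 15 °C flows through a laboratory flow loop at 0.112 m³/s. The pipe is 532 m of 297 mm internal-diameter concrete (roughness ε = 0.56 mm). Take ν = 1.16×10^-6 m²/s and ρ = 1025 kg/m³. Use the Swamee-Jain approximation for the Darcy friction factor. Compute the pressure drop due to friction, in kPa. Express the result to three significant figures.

V = 4Q/(πD²) = 4·0.112/(π·0.297²) = 1.617 m/s
Re = VD/ν = 1.617·0.297/1.16×10^-6 = 4.14×10^5 → turbulent
ε/D = 0.56/297 = 0.00189
Swamee-Jain: f = 0.02364
h_f = f(L/D)V²/(2g) = 0.02364·(532/0.297)·1.617²/(2·9.81) = 5.642 m
Δp = ρg·h_f = 1025·9.81·5.642 = 56.73 kPa

Δp ≈ 56.7 kPa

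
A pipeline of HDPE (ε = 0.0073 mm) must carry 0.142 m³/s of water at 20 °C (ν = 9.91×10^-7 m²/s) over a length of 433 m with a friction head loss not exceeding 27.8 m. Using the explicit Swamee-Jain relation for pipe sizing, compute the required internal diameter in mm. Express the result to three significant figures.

Swamee-Jain (Type III): D = 0.66·[ε^1.25·(LQ²/(gh_f))^4.75 + ν·Q^9.4·(L/(gh_f))^5.2]^0.04
LQ²/(gh_f) = 0.03201; L/(gh_f) = 1.588
Term 1 = ε^1.25·(…)^4.75 = 3.02×10^-14; Term 2 = ν·Q^9.4·(…)^5.2 = 1.18×10^-13
D = 0.66·(3.02×10^-14 + 1.18×10^-13)^0.04 = 0.2025 m = 202 mm
Check: V = 4.41 m/s, Re = 9.01×10^5, f = 0.01258, h_f = 26.7 m ≈ 27.8 m ✓

D ≈ 202 mm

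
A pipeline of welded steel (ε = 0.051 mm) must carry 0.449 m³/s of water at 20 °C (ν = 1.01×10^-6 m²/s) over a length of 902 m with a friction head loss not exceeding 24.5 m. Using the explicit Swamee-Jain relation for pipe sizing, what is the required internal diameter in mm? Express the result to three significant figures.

D ≈ 388 mm

Swamee-Jain (Type III): D = 0.66·[ε^1.25·(LQ²/(gh_f))^4.75 + ν·Q^9.4·(L/(gh_f))^5.2]^0.04
LQ²/(gh_f) = 0.7566; L/(gh_f) = 3.753
Term 1 = ε^1.25·(…)^4.75 = 1.15×10^-6; Term 2 = ν·Q^9.4·(…)^5.2 = 5.27×10^-7
D = 0.66·(1.15×10^-6 + 5.27×10^-7)^0.04 = 0.3877 m = 388 mm
Check: V = 3.80 m/s, Re = 1.46×10^6, f = 0.01361, h_f = 23.4 m ≈ 24.5 m ✓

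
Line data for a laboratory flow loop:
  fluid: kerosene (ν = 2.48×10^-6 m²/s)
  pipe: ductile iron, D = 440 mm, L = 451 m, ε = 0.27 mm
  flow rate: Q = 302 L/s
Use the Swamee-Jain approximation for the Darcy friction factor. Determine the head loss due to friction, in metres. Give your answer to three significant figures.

h_f ≈ 3.87 m

V = 4Q/(πD²) = 4·0.302/(π·0.440²) = 1.986 m/s
Re = VD/ν = 1.986·0.440/2.48×10^-6 = 3.52×10^5 → turbulent
ε/D = 0.27/440 = 6.14×10^-4
Swamee-Jain: f = 0.01877
h_f = f(L/D)V²/(2g) = 0.01877·(451/0.440)·1.986²/(2·9.81) = 3.869 m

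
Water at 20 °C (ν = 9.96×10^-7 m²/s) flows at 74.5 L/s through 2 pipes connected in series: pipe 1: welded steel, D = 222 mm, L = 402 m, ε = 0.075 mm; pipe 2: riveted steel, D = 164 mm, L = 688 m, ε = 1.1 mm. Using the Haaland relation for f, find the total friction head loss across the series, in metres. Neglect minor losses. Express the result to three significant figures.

Pipe 1: V = 1.925 m/s, Re = 4.29×10^5, ε/D = 3.38×10^-4, f = 0.01661, h_1 = f(L/D)V²/2g = 5.679 m
Pipe 2: V = 3.527 m/s, Re = 5.81×10^5, ε/D = 0.00671, f = 0.03345, h_2 = f(L/D)V²/2g = 88.96 m
Series → Q common, losses add: H = Σh = 94.64 m

H ≈ 94.6 m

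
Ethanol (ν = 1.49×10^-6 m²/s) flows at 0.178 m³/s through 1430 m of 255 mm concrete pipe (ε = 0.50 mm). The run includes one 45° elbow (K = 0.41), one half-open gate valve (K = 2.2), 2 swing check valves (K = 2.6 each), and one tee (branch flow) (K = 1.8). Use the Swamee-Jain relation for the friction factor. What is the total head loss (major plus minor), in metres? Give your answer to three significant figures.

H_L ≈ 88.3 m

V = 4Q/(πD²) = 3.485 m/s; V²/2g = 0.6192 m
Re = 5.96×10^5, ε/D = 0.00196 → f = 0.02371 (Swamee-Jain)
Major: h_f = f(L/D)·V²/2g = 0.02371·5608·0.6192 = 82.34 m
Minor: ΣK = 9.61; h_m = ΣK·V²/2g = 5.950 m
Total H_L = 82.34 + 5.950 = 88.29 m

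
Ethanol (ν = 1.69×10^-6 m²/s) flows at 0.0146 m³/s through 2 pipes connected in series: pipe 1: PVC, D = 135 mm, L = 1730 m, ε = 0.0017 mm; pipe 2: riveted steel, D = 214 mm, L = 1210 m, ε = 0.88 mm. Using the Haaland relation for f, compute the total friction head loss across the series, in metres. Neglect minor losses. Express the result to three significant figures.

H ≈ 14.1 m

Pipe 1: V = 1.020 m/s, Re = 8.15×10^4, ε/D = 1.26×10^-5, f = 0.01865, h_1 = f(L/D)V²/2g = 12.67 m
Pipe 2: V = 0.4059 m/s, Re = 5.14×10^4, ε/D = 0.00411, f = 0.03051, h_2 = f(L/D)V²/2g = 1.449 m
Series → Q common, losses add: H = Σh = 14.12 m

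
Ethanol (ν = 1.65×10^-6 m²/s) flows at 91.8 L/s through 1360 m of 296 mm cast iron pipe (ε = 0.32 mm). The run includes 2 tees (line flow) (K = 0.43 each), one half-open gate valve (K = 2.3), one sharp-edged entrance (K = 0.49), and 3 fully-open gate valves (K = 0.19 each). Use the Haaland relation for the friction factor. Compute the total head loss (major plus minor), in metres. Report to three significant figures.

V = 4Q/(πD²) = 1.334 m/s; V²/2g = 0.09071 m
Re = 2.39×10^5, ε/D = 0.00108 → f = 0.02105 (Haaland)
Major: h_f = f(L/D)·V²/2g = 0.02105·4595·0.09071 = 8.773 m
Minor: ΣK = 4.22; h_m = ΣK·V²/2g = 0.3828 m
Total H_L = 8.773 + 0.3828 = 9.156 m

H_L ≈ 9.16 m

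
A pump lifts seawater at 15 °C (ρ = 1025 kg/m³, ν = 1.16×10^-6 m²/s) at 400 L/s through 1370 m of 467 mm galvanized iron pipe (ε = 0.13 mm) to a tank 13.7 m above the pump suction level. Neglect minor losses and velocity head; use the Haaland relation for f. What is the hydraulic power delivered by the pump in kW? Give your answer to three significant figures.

P_hyd ≈ 106 kW

V = 4Q/(πD²) = 2.335 m/s; Re = 9.40×10^5; ε/D = 2.78×10^-4; f = 0.01544
h_f = f(L/D)V²/2g = 12.59 m
Total head H = z + h_f = 13.7 + 12.59 = 26.29 m
P_hyd = ρgQH = 1025·9.81·0.400·26.29 = 105.7 kW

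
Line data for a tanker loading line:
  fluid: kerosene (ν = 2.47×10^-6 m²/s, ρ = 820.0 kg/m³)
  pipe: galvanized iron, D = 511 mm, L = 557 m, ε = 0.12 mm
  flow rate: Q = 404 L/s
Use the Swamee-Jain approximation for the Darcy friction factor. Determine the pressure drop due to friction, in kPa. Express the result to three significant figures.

V = 4Q/(πD²) = 4·0.404/(π·0.511²) = 1.970 m/s
Re = VD/ν = 1.970·0.511/2.47×10^-6 = 4.08×10^5 → turbulent
ε/D = 0.12/511 = 2.35×10^-4
Swamee-Jain: f = 0.01610
h_f = f(L/D)V²/(2g) = 0.01610·(557/0.511)·1.970²/(2·9.81) = 3.471 m
Δp = ρg·h_f = 820.0·9.81·3.471 = 27.92 kPa

Δp ≈ 27.9 kPa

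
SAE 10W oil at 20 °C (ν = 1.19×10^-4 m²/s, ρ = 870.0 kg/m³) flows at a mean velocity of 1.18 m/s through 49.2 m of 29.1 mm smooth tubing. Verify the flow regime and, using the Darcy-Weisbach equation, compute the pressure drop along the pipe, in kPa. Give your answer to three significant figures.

Δp ≈ 227 kPa

Re = VD/ν = 1.18·0.02910/1.19×10^-4 = 289 → laminar (Re < 2300)
f = 64/Re = 0.2218
h_f = f(L/D)V²/(2g) = 0.2218·(49.2/0.02910)·1.18²/(2·9.81) = 26.61 m
Δp = ρg·h_f = 870.0·9.81·26.61 = 227.1 kPa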